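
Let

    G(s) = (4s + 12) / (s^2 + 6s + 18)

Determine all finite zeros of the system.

Set the numerator to zero: 4s + 12 = 0, i.e. 4·(s + 3) = 0.
So s = -3.

s = -3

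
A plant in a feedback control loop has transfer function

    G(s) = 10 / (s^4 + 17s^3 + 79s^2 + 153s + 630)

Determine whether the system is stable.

marginally stable

The denominator s^4 + 17s^3 + 79s^2 + 153s + 630 factors as (s^2 + 9)(s + 7)(s + 10), giving poles at s = 3j, -3j, -7, -10.
Since the simple pole(s) at s = ±3j lie on the jω-axis with none in the right half-plane, the system is marginally stable.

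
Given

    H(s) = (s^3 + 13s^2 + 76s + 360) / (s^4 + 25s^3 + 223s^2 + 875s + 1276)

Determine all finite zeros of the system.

Set the numerator to zero: s^3 + 13s^2 + 76s + 360 = 0.
Factoring: (s + 9)(s^2 + 4s + 40) = 0.

s = -9, -2 + 6j, -2 - 6j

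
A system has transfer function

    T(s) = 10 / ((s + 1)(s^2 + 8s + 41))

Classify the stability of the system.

The poles can be read from the denominator factors: s = -1, -4 ± 5j.
Since all poles lie strictly in the left half-plane, the system is stable.

stable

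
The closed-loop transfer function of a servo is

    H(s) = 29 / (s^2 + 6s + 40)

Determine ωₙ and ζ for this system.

ωₙ ≈ 6.325 rad/s, ζ ≈ 0.4743

Compare the denominator to the standard form s^2 + 2ζωₙs + ωₙ².
ωₙ² = 40, so ωₙ = √40 ≈ 6.325 rad/s.
2ζωₙ = 6, so ζ = 6/(2·√40) ≈ 0.4743.
With ζ = 0.4743 the response is underdamped.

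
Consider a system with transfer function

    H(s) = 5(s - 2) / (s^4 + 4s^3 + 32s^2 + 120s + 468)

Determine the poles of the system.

s = 1 + 5j, 1 - 5j, -3 + 3j, -3 - 3j

The poles are the roots of the denominator s^4 + 4s^3 + 32s^2 + 120s + 468 = 0.
No real roots exist; factor into two real quadratics: (s^2 - 2s + 26)(s^2 + 6s + 18) = 0.
Each quadratic gives a conjugate pair via the quadratic formula.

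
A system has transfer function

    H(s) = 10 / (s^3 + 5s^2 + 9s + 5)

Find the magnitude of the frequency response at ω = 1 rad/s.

Substitute s = j1: numerator = 10, denominator = j8.
|H(j1)| = |10| / |j8| = 10 / 8 = 1.250.

|H(j1)| = 1.250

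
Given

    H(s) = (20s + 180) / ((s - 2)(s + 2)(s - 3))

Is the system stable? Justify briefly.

The poles can be read from the denominator factors: s = 2, -2, 3.
Since the pole(s) at s = 2, 3 lie in the right half-plane, the system is unstable.

unstable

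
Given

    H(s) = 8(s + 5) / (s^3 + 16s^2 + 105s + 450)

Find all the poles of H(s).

The poles are the roots of the denominator s^3 + 16s^2 + 105s + 450 = 0.
Trying s = -10: the polynomial evaluates to 0, so (s + 10) is a factor.
Dividing out leaves s^2 + 6s + 45 = 0.
The quadratic formula then gives s = -3 ± 6j.

s = -3 ± 6j, -10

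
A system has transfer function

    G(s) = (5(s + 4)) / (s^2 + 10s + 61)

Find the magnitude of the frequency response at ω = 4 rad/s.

|G(j4)| ≈ 0.4698

Substitute s = j4: numerator = 20 + j20, denominator = 45 + j40.
|G(j4)| = |20 + j20| / |45 + j40| = 28.284 / 60.208 ≈ 0.4698.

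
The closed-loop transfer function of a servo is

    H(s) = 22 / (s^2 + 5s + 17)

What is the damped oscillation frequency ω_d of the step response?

ω_d ≈ 3.279 rad/s

Comparing s^2 + 5s + 17 to s^2 + 2ζωₙs + ωₙ²: ωₙ = √17 ≈ 4.123 rad/s and ζ = 5/(2·√17) ≈ 0.6063.
ζωₙ = 5/2 = 2.5, so ω_d = ωₙ√(1−ζ²) = √(ωₙ² − (ζωₙ)²) = √(17 − 2.5²) = √10.75 ≈ 3.279 rad/s.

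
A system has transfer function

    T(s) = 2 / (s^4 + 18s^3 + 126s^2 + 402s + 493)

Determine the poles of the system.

The poles are the roots of the denominator s^4 + 18s^3 + 126s^2 + 402s + 493 = 0.
No real roots exist; factor into two real quadratics: (s^2 + 10s + 29)(s^2 + 8s + 17) = 0.
Each quadratic gives a conjugate pair via the quadratic formula.

s = -5 + 2j, -5 - 2j, -4 + j, -4 - j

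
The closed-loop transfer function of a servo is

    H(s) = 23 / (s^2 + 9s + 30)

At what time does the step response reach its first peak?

t_p ≈ 1.006 s

Comparing s^2 + 9s + 30 to s^2 + 2ζωₙs + ωₙ²: ωₙ = √30 ≈ 5.477 rad/s and ζ = 9/(2·√30) ≈ 0.8216.
ζωₙ = 9/2 = 4.5, so ω_d = ωₙ√(1−ζ²) = √(ωₙ² − (ζωₙ)²) = √(30 − 4.5²) = √9.75 ≈ 3.122 rad/s.
t_p = π/ω_d = π/3.122 ≈ 1.006 s.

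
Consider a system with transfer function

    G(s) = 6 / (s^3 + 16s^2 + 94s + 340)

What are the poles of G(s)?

s = -3 ± 5j, -10

The poles are the roots of the denominator s^3 + 16s^2 + 94s + 340 = 0.
Trying s = -10: the polynomial evaluates to 0, so (s + 10) is a factor.
Dividing out leaves s^2 + 6s + 34 = 0.
The quadratic formula then gives s = -3 ± 5j.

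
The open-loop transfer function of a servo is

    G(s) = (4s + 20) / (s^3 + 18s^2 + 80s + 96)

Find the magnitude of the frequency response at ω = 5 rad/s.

Substitute s = j5: numerator = 20 + j20, denominator = -354 + j275.
|G(j5)| = |20 + j20| / |-354 + j275| = 28.284 / 448.26 ≈ 0.06310.

|G(j5)| ≈ 0.06310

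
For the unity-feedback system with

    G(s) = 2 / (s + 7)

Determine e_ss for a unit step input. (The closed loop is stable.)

e_ss = 0.7778

G(s) has no poles at the origin.
This is a Type 0 system. Kp = lim_{s→0} G(s) = 2/7.
e_ss = 1/(1 + Kp) = 1/(1 + 2/7) = 7/9 ≈ 0.7778.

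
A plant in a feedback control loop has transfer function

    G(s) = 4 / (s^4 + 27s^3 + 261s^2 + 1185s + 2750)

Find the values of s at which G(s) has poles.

s = -3 ± 4j, -10, -11

The poles are the roots of the denominator s^4 + 27s^3 + 261s^2 + 1185s + 2750 = 0.
Trying s = -10: the polynomial evaluates to 0, so (s + 10) is a factor.
Dividing out leaves s^3 + 17s^2 + 91s + 275 = 0.
This factors further as (s^2 + 6s + 25)(s + 11) = 0.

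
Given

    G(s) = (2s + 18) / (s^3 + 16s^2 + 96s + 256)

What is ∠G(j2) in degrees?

At s = j2: numerator = 18 + j4, denominator = 192 + j184.
∠G = ∠num − ∠den = 12.529° − (43.781°) = -31.25°.

∠G(j2) ≈ -31.25°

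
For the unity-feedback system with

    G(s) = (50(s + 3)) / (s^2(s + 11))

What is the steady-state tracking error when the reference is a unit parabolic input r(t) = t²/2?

e_ss = 0.07333

G(s) has 2 poles at the origin.
This is a Type 2 system. Ka = lim_{s→0} s^2·G(s) = 150/11.
e_ss = 1/Ka = 1/(150/11) = 11/150 ≈ 0.07333.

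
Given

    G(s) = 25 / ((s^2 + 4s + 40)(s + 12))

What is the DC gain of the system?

G(0) = 5/96 ≈ 0.05208

At s = 0 each factor (s + a) contributes a and each (s^2 + bs + c) contributes c.
G(0) = 25·1 / ((40) · (12)) = 25/480 = 5/96.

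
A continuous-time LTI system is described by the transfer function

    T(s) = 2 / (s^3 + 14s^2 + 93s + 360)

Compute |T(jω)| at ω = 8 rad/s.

|T(j8)| ≈ 0.003424

Substitute s = j8: numerator = 2, denominator = -536 + j232.
|T(j8)| = |2| / |-536 + j232| = 2 / 584.05 ≈ 0.003424.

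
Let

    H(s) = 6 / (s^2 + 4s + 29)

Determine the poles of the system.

The poles are the roots of the denominator s^2 + 4s + 29 = 0.
Using the quadratic formula: s = (-4 ± √(-100))/2 = -2 ± 5j.

s = -2 ± 5j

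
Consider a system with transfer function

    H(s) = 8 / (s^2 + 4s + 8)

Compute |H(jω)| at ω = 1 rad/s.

Substitute s = j1: numerator = 8, denominator = 7 + j4.
|H(j1)| = |8| / |7 + j4| = 8 / 8.0623 ≈ 0.9923.

|H(j1)| ≈ 0.9923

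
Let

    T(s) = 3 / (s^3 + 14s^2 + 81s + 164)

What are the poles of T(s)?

The poles are the roots of the denominator s^3 + 14s^2 + 81s + 164 = 0.
Trying s = -4: the polynomial evaluates to 0, so (s + 4) is a factor.
Dividing out leaves s^2 + 10s + 41 = 0.
The quadratic formula then gives s = -5 ± 4j.

s = -4, -5 ± 4j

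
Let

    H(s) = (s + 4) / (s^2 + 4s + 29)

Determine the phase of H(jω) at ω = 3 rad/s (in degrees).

∠H(j3) ≈ 5.906°

At s = j3: numerator = 4 + j3, denominator = 20 + j12.
∠H = ∠num − ∠den = 36.870° − (30.964°) = 5.906°.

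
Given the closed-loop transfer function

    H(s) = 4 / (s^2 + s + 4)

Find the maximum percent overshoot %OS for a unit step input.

Comparing s^2 + s + 4 to s^2 + 2ζωₙs + ωₙ²: ωₙ = 2 rad/s and ζ = 1/(2·2) = 0.25.
%OS = 100·exp(−πζ/√(1−ζ²)) = 100·exp(−π·0.25/√(1−0.25²)) ≈ 44.4%.

%OS ≈ 44.4%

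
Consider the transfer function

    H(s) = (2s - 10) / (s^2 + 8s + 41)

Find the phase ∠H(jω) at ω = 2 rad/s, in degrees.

∠H(j2) ≈ 134.8°

At s = j2: numerator = -10 + j4, denominator = 37 + j16.
∠H = ∠num − ∠den = 158.20° − (23.385°) = 134.8°.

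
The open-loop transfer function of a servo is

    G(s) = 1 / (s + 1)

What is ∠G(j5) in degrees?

At s = j5: numerator = 1, denominator = 1 + j5.
∠G = ∠num − ∠den = 0° − (78.690°) = -78.69°.

∠G(j5) ≈ -78.69°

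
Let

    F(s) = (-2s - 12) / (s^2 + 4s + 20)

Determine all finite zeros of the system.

s = -6

Set the numerator to zero: -2s - 12 = 0, i.e. -2·(s + 6) = 0.
So s = -6.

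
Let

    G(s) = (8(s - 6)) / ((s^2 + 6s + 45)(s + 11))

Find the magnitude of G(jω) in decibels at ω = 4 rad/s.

Substitute s = j4: numerator = -48 + j32, denominator = 223 + j380.
|G(j4)| = |-48 + j32| / |223 + j380| = 57.689 / 440.60 ≈ 0.1309.
In decibels: 20·log₁₀(0.1309) ≈ -17.7 dB.

|G(j4)|_dB ≈ -17.7 dB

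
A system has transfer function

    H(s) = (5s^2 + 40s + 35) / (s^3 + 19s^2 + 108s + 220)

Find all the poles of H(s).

The poles are the roots of the denominator s^3 + 19s^2 + 108s + 220 = 0.
Trying s = -11: the polynomial evaluates to 0, so (s + 11) is a factor.
Dividing out leaves s^2 + 8s + 20 = 0.
The quadratic formula then gives s = -4 ± 2j.

s = -4 + 2j, -4 - 2j, -11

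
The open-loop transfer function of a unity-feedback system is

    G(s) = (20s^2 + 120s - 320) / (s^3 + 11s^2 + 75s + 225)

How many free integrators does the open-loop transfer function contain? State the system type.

Type 0

The denominator has no factor of s at the origin — no free integrator — so this is a Type 0 system.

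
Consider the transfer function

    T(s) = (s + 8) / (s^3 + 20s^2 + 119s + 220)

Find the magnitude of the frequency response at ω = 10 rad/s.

Substitute s = j10: numerator = 8 + j10, denominator = -1780 + j190.
|T(j10)| = |8 + j10| / |-1780 + j190| = 12.806 / 1790.1 ≈ 0.007154.

|T(j10)| ≈ 0.007154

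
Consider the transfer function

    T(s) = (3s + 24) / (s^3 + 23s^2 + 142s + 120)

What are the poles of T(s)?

s = -10, -1, -12

The poles are the roots of the denominator s^3 + 23s^2 + 142s + 120 = 0.
Trying s = -10: the polynomial evaluates to 0, so (s + 10) is a factor.
Dividing out leaves s^2 + 13s + 12 = 0.
Factoring the quadratic: (s + 1)(s + 12) = 0.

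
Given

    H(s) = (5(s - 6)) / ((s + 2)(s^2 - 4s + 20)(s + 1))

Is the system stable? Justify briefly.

unstable

The poles can be read from the denominator factors: s = -2, 2 + 4j, 2 - 4j, -1.
Since the pole(s) at s = 2 ± 4j lie in the right half-plane, the system is unstable.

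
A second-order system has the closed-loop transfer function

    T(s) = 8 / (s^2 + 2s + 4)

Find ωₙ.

Compare the denominator to the standard form s^2 + 2ζωₙs + ωₙ².
ωₙ² = 4, so ωₙ = 2 rad/s.

ωₙ = 2 rad/s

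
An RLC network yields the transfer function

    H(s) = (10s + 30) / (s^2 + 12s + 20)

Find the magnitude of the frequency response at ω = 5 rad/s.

Substitute s = j5: numerator = 30 + j50, denominator = -5 + j60.
|H(j5)| = |30 + j50| / |-5 + j60| = 58.310 / 60.208 ≈ 0.9685.

|H(j5)| ≈ 0.9685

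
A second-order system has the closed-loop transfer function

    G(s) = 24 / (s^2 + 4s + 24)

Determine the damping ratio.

ζ ≈ 0.4082

Compare the denominator to the standard form s^2 + 2ζωₙs + ωₙ².
ωₙ² = 24, so ωₙ = √24 ≈ 4.899 rad/s.
2ζωₙ = 4, so ζ = 4/(2·√24) ≈ 0.4082.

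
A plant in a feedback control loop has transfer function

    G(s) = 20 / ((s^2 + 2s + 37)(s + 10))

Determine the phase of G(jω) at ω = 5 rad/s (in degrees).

At s = j5: numerator = 20, denominator = 70 + j160.
∠G = ∠num − ∠den = 0° − (66.371°) = -66.37°.

∠G(j5) ≈ -66.37°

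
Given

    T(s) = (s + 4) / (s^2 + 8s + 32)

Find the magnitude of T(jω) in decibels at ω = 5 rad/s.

|T(j5)|_dB ≈ -16.0 dB

Substitute s = j5: numerator = 4 + j5, denominator = 7 + j40.
|T(j5)| = |4 + j5| / |7 + j40| = 6.4031 / 40.608 ≈ 0.1577.
In decibels: 20·log₁₀(0.1577) ≈ -16.0 dB.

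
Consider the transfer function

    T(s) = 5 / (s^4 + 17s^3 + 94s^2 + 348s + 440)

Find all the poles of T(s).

The poles are the roots of the denominator s^4 + 17s^3 + 94s^2 + 348s + 440 = 0.
Trying s = -2: the polynomial evaluates to 0, so (s + 2) is a factor.
Dividing out leaves s^3 + 15s^2 + 64s + 220 = 0.
This factors further as (s^2 + 4s + 20)(s + 11) = 0.

s = -2 ± 4j, -2, -11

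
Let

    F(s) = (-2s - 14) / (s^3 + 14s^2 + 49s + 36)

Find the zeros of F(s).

Set the numerator to zero: -2s - 14 = 0, i.e. -2·(s + 7) = 0.
So s = -7.

s = -7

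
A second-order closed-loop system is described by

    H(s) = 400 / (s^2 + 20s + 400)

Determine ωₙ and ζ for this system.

Compare the denominator to the standard form s^2 + 2ζωₙs + ωₙ².
ωₙ² = 400, so ωₙ = 20 rad/s.
2ζωₙ = 20, so ζ = 20/(2·20) = 0.5.

ωₙ = 20 rad/s, ζ = 0.5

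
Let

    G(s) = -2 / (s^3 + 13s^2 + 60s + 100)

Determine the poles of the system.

s = -4 + 2j, -4 - 2j, -5

The poles are the roots of the denominator s^3 + 13s^2 + 60s + 100 = 0.
Trying s = -5: the polynomial evaluates to 0, so (s + 5) is a factor.
Dividing out leaves s^2 + 8s + 20 = 0.
The quadratic formula then gives s = -4 ± 2j.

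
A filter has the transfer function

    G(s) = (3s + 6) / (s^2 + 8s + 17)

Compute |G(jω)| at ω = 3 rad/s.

Substitute s = j3: numerator = 6 + j9, denominator = 8 + j24.
|G(j3)| = |6 + j9| / |8 + j24| = 10.817 / 25.298 ≈ 0.4276.

|G(j3)| ≈ 0.4276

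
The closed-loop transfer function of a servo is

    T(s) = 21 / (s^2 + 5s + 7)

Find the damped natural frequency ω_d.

ω_d ≈ 0.8660 rad/s

Comparing s^2 + 5s + 7 to s^2 + 2ζωₙs + ωₙ²: ωₙ = √7 ≈ 2.646 rad/s and ζ = 5/(2·√7) ≈ 0.9449.
ζωₙ = 5/2 = 2.5, so ω_d = ωₙ√(1−ζ²) = √(ωₙ² − (ζωₙ)²) = √(7 − 2.5²) = √0.75 ≈ 0.8660 rad/s.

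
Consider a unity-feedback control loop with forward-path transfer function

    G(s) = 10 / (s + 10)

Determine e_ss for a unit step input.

e_ss = 0.5000

G(s) has no poles at the origin.
This is a Type 0 system. Kp = lim_{s→0} G(s) = 10/10 = 1.
e_ss = 1/(1 + Kp) = 1/(1 + 1) = 1/2 ≈ 0.5000.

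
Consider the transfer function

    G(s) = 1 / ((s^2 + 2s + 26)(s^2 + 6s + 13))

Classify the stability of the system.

The poles can be read from the denominator factors: s = -1 + 5j, -1 - 5j, -3 + 2j, -3 - 2j.
Since all poles lie strictly in the left half-plane, the system is stable.

stable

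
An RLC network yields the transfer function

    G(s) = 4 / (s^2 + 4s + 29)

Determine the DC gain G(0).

Set s = 0: G(0) = (4) / (29) = 4/29.

G(0) = 4/29 ≈ 0.1379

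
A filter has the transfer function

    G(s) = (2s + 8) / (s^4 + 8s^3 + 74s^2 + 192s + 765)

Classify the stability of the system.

stable

The denominator s^4 + 8s^3 + 74s^2 + 192s + 765 factors as (s^2 + 6s + 45)(s^2 + 2s + 17), giving poles at s = -3 + 6j, -3 - 6j, -1 + 4j, -1 - 4j.
Since all poles lie strictly in the left half-plane, the system is stable.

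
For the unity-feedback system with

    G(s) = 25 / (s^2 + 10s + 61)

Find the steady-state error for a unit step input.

e_ss = 0.7093

G(s) has no poles at the origin.
This is a Type 0 system. Kp = lim_{s→0} G(s) = 25/61.
e_ss = 1/(1 + Kp) = 1/(1 + 25/61) = 61/86 ≈ 0.7093.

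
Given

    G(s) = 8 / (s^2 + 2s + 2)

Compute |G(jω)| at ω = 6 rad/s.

Substitute s = j6: numerator = 8, denominator = -34 + j12.
|G(j6)| = |8| / |-34 + j12| = 8 / 36.056 ≈ 0.2219.

|G(j6)| ≈ 0.2219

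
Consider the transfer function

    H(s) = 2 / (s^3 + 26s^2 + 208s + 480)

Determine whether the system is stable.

stable

The denominator s^3 + 26s^2 + 208s + 480 factors as (s + 10)(s + 4)(s + 12), giving poles at s = -10, -4, -12.
Since all poles lie strictly in the left half-plane, the system is stable.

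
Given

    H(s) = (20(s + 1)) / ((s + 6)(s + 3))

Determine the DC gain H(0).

At s = 0 each factor (s + a) contributes a and each (s^2 + bs + c) contributes c.
H(0) = 20·(1) / ((6) · (3)) = 20/18 = 10/9.

H(0) = 10/9 ≈ 1.111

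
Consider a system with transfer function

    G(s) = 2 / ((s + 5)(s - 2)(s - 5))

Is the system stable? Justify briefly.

The poles can be read from the denominator factors: s = -5, 2, 5.
Since the pole(s) at s = 2, 5 lie in the right half-plane, the system is unstable.

unstable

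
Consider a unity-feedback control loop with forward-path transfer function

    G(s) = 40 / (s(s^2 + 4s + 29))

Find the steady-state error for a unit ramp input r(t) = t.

G(s) has one pole at the origin.
This is a Type 1 system. Kv = lim_{s→0} s·G(s) = 40/29.
e_ss = 1/Kv = 1/(40/29) = 29/40 ≈ 0.7250.

e_ss = 0.7250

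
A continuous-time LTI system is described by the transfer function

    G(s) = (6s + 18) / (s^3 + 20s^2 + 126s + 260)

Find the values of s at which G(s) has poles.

The poles are the roots of the denominator s^3 + 20s^2 + 126s + 260 = 0.
Trying s = -10: the polynomial evaluates to 0, so (s + 10) is a factor.
Dividing out leaves s^2 + 10s + 26 = 0.
The quadratic formula then gives s = -5 ± 1j.

s = -5 + j, -5 - j, -10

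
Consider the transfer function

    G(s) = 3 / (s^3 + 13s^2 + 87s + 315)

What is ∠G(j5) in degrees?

At s = j5: numerator = 3, denominator = -10 + j310.
∠G = ∠num − ∠den = 0° − (91.848°) = -91.85°.

∠G(j5) ≈ -91.85°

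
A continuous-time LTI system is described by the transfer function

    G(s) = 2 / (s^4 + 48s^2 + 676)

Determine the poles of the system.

s = -1 + 5j, -1 - 5j, 1 + 5j, 1 - 5j

The poles are the roots of the denominator s^4 + 48s^2 + 676 = 0.
No real roots exist; factor into two real quadratics: (s^2 + 2s + 26)(s^2 - 2s + 26) = 0.
Each quadratic gives a conjugate pair via the quadratic formula.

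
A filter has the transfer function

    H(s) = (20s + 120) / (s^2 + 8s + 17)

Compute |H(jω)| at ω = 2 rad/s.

|H(j2)| ≈ 6.136

Substitute s = j2: numerator = 120 + j40, denominator = 13 + j16.
|H(j2)| = |120 + j40| / |13 + j16| = 126.49 / 20.616 ≈ 6.136.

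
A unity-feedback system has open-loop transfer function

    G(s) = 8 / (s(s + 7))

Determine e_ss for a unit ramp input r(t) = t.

G(s) has one pole at the origin.
This is a Type 1 system. Kv = lim_{s→0} s·G(s) = 8/7.
e_ss = 1/Kv = 1/(8/7) = 7/8 ≈ 0.8750.

e_ss = 0.8750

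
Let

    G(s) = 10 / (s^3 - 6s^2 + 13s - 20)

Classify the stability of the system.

The denominator s^3 - 6s^2 + 13s - 20 factors as (s^2 - 2s + 5)(s - 4), giving poles at s = 1 ± 2j, 4.
Since the pole(s) at s = 1 ± 2j, 4 lie in the right half-plane, the system is unstable.

unstable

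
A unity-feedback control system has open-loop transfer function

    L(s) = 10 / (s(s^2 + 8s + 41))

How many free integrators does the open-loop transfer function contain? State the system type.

Type 1

The denominator has 1 factor of s at the origin (free integrator), so this is a Type 1 system.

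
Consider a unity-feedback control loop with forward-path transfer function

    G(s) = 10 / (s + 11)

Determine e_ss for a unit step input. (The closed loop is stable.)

e_ss = 0.5238

G(s) has no poles at the origin.
This is a Type 0 system. Kp = lim_{s→0} G(s) = 10/11.
e_ss = 1/(1 + Kp) = 1/(1 + 10/11) = 11/21 ≈ 0.5238.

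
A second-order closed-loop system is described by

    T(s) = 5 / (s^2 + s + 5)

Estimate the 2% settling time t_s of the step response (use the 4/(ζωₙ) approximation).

Comparing s^2 + s + 5 to s^2 + 2ζωₙs + ωₙ²: ωₙ = √5 ≈ 2.236 rad/s and ζ = 1/(2·√5) ≈ 0.2236.
ζωₙ = 1/2 = 0.5, so t_s ≈ 4/(ζωₙ) = 4/0.5 = 8 s.

t_s ≈ 8 s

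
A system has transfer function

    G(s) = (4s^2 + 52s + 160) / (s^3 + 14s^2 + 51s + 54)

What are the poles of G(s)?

s = -2, -3, -9

The poles are the roots of the denominator s^3 + 14s^2 + 51s + 54 = 0.
Trying s = -2: the polynomial evaluates to 0, so (s + 2) is a factor.
Dividing out leaves s^2 + 12s + 27 = 0.
Factoring the quadratic: (s + 3)(s + 9) = 0.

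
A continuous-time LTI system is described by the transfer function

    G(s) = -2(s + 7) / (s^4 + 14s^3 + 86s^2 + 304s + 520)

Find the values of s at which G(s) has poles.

The poles are the roots of the denominator s^4 + 14s^3 + 86s^2 + 304s + 520 = 0.
No real roots exist; factor into two real quadratics: (s^2 + 10s + 26)(s^2 + 4s + 20) = 0.
Each quadratic gives a conjugate pair via the quadratic formula.

s = -5 + j, -5 - j, -2 + 4j, -2 - 4j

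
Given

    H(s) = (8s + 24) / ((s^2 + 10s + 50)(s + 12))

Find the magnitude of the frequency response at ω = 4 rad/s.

Substitute s = j4: numerator = 24 + j32, denominator = 248 + j616.
|H(j4)| = |24 + j32| / |248 + j616| = 40 / 664.05 ≈ 0.06024.

|H(j4)| ≈ 0.06024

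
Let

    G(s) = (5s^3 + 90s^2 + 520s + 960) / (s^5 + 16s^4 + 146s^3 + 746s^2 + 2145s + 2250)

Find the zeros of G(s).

s = -4, -8, -6

Set the numerator to zero: 5s^3 + 90s^2 + 520s + 960 = 0, i.e. 5·(s^3 + 18s^2 + 104s + 192) = 0.
Factoring: (s + 4)(s + 8)(s + 6) = 0.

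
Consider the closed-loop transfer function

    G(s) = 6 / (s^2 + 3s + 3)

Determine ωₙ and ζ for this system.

Compare the denominator to the standard form s^2 + 2ζωₙs + ωₙ².
ωₙ² = 3, so ωₙ = √3 ≈ 1.732 rad/s.
2ζωₙ = 3, so ζ = 3/(2·√3) ≈ 0.8660.
With ζ = 0.8660 the response is underdamped.

ωₙ ≈ 1.732 rad/s, ζ ≈ 0.8660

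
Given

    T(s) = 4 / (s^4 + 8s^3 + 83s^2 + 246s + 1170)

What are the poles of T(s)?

s = -3 + 6j, -3 - 6j, -1 + 5j, -1 - 5j

The poles are the roots of the denominator s^4 + 8s^3 + 83s^2 + 246s + 1170 = 0.
No real roots exist; factor into two real quadratics: (s^2 + 6s + 45)(s^2 + 2s + 26) = 0.
Each quadratic gives a conjugate pair via the quadratic formula.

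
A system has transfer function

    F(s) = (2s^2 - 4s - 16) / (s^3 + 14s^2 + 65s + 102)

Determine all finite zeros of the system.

s = -2, 4

Set the numerator to zero: 2s^2 - 4s - 16 = 0, i.e. 2·(s^2 - 2s - 8) = 0.
Factoring: (s + 2)(s - 4) = 0.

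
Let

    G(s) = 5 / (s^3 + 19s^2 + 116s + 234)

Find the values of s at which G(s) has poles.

s = -5 + j, -5 - j, -9

The poles are the roots of the denominator s^3 + 19s^2 + 116s + 234 = 0.
Trying s = -9: the polynomial evaluates to 0, so (s + 9) is a factor.
Dividing out leaves s^2 + 10s + 26 = 0.
The quadratic formula then gives s = -5 ± 1j.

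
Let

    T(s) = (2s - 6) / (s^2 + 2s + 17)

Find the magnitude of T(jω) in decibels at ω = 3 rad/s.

|T(j3)|_dB ≈ -1.43 dB

Substitute s = j3: numerator = -6 + j6, denominator = 8 + j6.
|T(j3)| = |-6 + j6| / |8 + j6| = 8.4853 / 10 ≈ 0.8485.
In decibels: 20·log₁₀(0.8485) ≈ -1.43 dB.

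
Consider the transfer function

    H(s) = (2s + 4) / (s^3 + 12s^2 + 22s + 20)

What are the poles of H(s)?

The poles are the roots of the denominator s^3 + 12s^2 + 22s + 20 = 0.
Trying s = -10: the polynomial evaluates to 0, so (s + 10) is a factor.
Dividing out leaves s^2 + 2s + 2 = 0.
The quadratic formula then gives s = -1 ± 1j.

s = -1 ± j, -10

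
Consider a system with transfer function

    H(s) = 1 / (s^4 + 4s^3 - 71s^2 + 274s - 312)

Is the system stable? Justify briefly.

The denominator s^4 + 4s^3 - 71s^2 + 274s - 312 factors as (s - 2)(s + 12)(s^2 - 6s + 13), giving poles at s = 2, -12, 3 + 2j, 3 - 2j.
Since the pole(s) at s = 2, 3 + 2j, 3 - 2j lie in the right half-plane, the system is unstable.

unstable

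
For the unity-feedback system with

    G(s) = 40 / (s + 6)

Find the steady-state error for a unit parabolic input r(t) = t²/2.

G(s) has no poles at the origin.
This is a Type 0 system; Ka = lim_{s→0} s^2·G(s) = 0, so the steady-state error for a parabola input is infinite.

e_ss = ∞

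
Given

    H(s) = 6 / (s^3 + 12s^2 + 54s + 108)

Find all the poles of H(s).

s = -3 ± 3j, -6

The poles are the roots of the denominator s^3 + 12s^2 + 54s + 108 = 0.
Trying s = -6: the polynomial evaluates to 0, so (s + 6) is a factor.
Dividing out leaves s^2 + 6s + 18 = 0.
The quadratic formula then gives s = -3 ± 3j.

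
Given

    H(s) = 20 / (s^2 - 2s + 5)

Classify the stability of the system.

The denominator s^2 - 2s + 5 factors as (s^2 - 2s + 5), giving poles at s = 1 ± 2j.
Since the pole(s) at s = 1 ± 2j lie in the right half-plane, the system is unstable.

unstable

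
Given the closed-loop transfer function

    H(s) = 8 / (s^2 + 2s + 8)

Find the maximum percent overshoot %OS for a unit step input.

Comparing s^2 + 2s + 8 to s^2 + 2ζωₙs + ωₙ²: ωₙ = √8 ≈ 2.828 rad/s and ζ = 2/(2·√8) ≈ 0.3536.
%OS = 100·exp(−πζ/√(1−ζ²)) = 100·exp(−π·0.3536/√(1−0.3536²)) ≈ 30.5%.

%OS ≈ 30.5%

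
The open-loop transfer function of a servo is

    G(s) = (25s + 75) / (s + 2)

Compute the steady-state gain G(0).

Set s = 0: G(0) = (75) / (2) = 75/2.

G(0) = 75/2 ≈ 37.50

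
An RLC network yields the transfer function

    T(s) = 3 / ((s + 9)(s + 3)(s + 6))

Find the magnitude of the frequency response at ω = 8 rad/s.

|T(j8)| ≈ 0.002916

Substitute s = j8: numerator = 3, denominator = -990 + j280.
|T(j8)| = |3| / |-990 + j280| = 3 / 1028.8 ≈ 0.002916.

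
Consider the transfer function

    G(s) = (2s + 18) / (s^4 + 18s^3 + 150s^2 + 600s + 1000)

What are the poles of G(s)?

s = -5 + 5j, -5 - 5j, -4 + 2j, -4 - 2j

The poles are the roots of the denominator s^4 + 18s^3 + 150s^2 + 600s + 1000 = 0.
No real roots exist; factor into two real quadratics: (s^2 + 10s + 50)(s^2 + 8s + 20) = 0.
Each quadratic gives a conjugate pair via the quadratic formula.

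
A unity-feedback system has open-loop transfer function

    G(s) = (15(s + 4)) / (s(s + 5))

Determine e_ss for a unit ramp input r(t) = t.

e_ss = 0.08333

G(s) has one pole at the origin.
This is a Type 1 system. Kv = lim_{s→0} s·G(s) = 60/5 = 12.
e_ss = 1/Kv = 1/(12) = 1/12 ≈ 0.08333.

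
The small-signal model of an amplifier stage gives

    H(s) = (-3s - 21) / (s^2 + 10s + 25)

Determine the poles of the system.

The poles are the roots of the denominator s^2 + 10s + 25 = 0.
Factoring: (s + 5)^2 = 0, so s = -5 and s = -5.

s = -5, -5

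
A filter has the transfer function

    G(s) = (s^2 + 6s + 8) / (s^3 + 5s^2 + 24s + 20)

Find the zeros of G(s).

Set the numerator to zero: s^2 + 6s + 8 = 0.
Factoring: (s + 4)(s + 2) = 0.

s = -4, -2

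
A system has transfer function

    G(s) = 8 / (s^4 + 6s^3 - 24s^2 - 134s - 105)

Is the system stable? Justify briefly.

The denominator s^4 + 6s^3 - 24s^2 - 134s - 105 factors as (s + 7)(s + 1)(s - 5)(s + 3), giving poles at s = -7, -1, 5, -3.
Since the pole(s) at s = 5 lie in the right half-plane, the system is unstable.

unstable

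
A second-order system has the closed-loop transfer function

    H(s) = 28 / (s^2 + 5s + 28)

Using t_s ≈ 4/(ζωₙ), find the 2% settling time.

Comparing s^2 + 5s + 28 to s^2 + 2ζωₙs + ωₙ²: ωₙ = √28 ≈ 5.292 rad/s and ζ = 5/(2·√28) ≈ 0.4725.
ζωₙ = 5/2 = 2.5, so t_s ≈ 4/(ζωₙ) = 4/2.5 = 1.600 s.

t_s ≈ 1.600 s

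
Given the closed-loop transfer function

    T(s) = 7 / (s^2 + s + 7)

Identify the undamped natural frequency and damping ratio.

ωₙ ≈ 2.646 rad/s, ζ ≈ 0.1890

Compare the denominator to the standard form s^2 + 2ζωₙs + ωₙ².
ωₙ² = 7, so ωₙ = √7 ≈ 2.646 rad/s.
2ζωₙ = 1, so ζ = 1/(2·√7) ≈ 0.1890.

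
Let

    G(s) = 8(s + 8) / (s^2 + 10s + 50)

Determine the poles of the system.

The poles are the roots of the denominator s^2 + 10s + 50 = 0.
Using the quadratic formula: s = (-10 ± √(-100))/2 = -5 ± 5j.

s = -5 + 5j, -5 - 5j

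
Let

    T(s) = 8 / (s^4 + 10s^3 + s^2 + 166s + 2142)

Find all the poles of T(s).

The poles are the roots of the denominator s^4 + 10s^3 + s^2 + 166s + 2142 = 0.
Trying s = -9: the polynomial evaluates to 0, so (s + 9) is a factor.
Dividing out leaves s^3 + s^2 - 8s + 238 = 0.
This factors further as (s^2 - 6s + 34)(s + 7) = 0.

s = 3 + 5j, 3 - 5j, -9, -7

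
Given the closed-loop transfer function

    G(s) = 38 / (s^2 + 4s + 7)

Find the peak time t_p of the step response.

t_p ≈ 1.814 s

Comparing s^2 + 4s + 7 to s^2 + 2ζωₙs + ωₙ²: ωₙ = √7 ≈ 2.646 rad/s and ζ = 4/(2·√7) ≈ 0.7559.
ζωₙ = 4/2 = 2, so ω_d = ωₙ√(1−ζ²) = √(ωₙ² − (ζωₙ)²) = √(7 − 2²) = √3 ≈ 1.732 rad/s.
t_p = π/ω_d = π/1.732 ≈ 1.814 s.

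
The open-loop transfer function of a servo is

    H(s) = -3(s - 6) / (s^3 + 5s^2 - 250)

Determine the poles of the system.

s = -5 + 5j, -5 - 5j, 5

The poles are the roots of the denominator s^3 + 5s^2 - 250 = 0.
Trying s = 5: the polynomial evaluates to 0, so (s - 5) is a factor.
Dividing out leaves s^2 + 10s + 50 = 0.
The quadratic formula then gives s = -5 ± 5j.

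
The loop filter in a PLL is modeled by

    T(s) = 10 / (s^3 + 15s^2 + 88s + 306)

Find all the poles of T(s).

The poles are the roots of the denominator s^3 + 15s^2 + 88s + 306 = 0.
Trying s = -9: the polynomial evaluates to 0, so (s + 9) is a factor.
Dividing out leaves s^2 + 6s + 34 = 0.
The quadratic formula then gives s = -3 ± 5j.

s = -3 + 5j, -3 - 5j, -9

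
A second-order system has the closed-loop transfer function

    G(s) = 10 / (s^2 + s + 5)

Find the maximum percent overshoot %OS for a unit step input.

Comparing s^2 + s + 5 to s^2 + 2ζωₙs + ωₙ²: ωₙ = √5 ≈ 2.236 rad/s and ζ = 1/(2·√5) ≈ 0.2236.
%OS = 100·exp(−πζ/√(1−ζ²)) = 100·exp(−π·0.2236/√(1−0.2236²)) ≈ 48.6%.

%OS ≈ 48.6%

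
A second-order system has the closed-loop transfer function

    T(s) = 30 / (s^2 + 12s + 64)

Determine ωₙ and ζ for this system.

Compare the denominator to the standard form s^2 + 2ζωₙs + ωₙ².
ωₙ² = 64, so ωₙ = 8 rad/s.
2ζωₙ = 12, so ζ = 12/(2·8) = 0.75.

ωₙ = 8 rad/s, ζ = 0.75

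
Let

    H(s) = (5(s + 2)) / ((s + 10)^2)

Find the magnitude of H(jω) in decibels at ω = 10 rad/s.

Substitute s = j10: numerator = 10 + j50, denominator = j200.
|H(j10)| = |10 + j50| / |j200| = 50.990 / 200 ≈ 0.2550.
In decibels: 20·log₁₀(0.2550) ≈ -11.9 dB.

|H(j10)|_dB ≈ -11.9 dB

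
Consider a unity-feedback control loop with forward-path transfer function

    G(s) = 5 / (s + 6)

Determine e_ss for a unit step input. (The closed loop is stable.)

G(s) has no poles at the origin.
This is a Type 0 system. Kp = lim_{s→0} G(s) = 5/6.
e_ss = 1/(1 + Kp) = 1/(1 + 5/6) = 6/11 ≈ 0.5455.

e_ss = 0.5455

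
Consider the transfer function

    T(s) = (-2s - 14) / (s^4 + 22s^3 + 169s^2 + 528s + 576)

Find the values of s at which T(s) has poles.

The poles are the roots of the denominator s^4 + 22s^3 + 169s^2 + 528s + 576 = 0.
Trying s = -3: the polynomial evaluates to 0, so (s + 3) is a factor.
Dividing out leaves s^3 + 19s^2 + 112s + 192 = 0.
This factors further as (s + 8)^2(s + 3) = 0.

s = -3, -8, -8, -3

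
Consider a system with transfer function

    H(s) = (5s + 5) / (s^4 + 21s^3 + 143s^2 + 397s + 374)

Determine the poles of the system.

The poles are the roots of the denominator s^4 + 21s^3 + 143s^2 + 397s + 374 = 0.
Trying s = -11: the polynomial evaluates to 0, so (s + 11) is a factor.
Dividing out leaves s^3 + 10s^2 + 33s + 34 = 0.
This factors further as (s^2 + 8s + 17)(s + 2) = 0.

s = -11, -4 + j, -4 - j, -2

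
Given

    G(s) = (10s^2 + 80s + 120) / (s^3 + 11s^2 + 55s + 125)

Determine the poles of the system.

s = -3 + 4j, -3 - 4j, -5

The poles are the roots of the denominator s^3 + 11s^2 + 55s + 125 = 0.
Trying s = -5: the polynomial evaluates to 0, so (s + 5) is a factor.
Dividing out leaves s^2 + 6s + 25 = 0.
The quadratic formula then gives s = -3 ± 4j.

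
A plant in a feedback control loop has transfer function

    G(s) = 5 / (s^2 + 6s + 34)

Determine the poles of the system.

s = -3 ± 5j

The poles are the roots of the denominator s^2 + 6s + 34 = 0.
Using the quadratic formula: s = (-6 ± √(-100))/2 = -3 ± 5j.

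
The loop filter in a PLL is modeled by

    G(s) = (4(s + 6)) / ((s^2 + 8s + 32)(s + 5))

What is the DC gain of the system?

At s = 0 each factor (s + a) contributes a and each (s^2 + bs + c) contributes c.
G(0) = 4·(6) / ((32) · (5)) = 24/160 = 3/20.

G(0) = 3/20 ≈ 0.1500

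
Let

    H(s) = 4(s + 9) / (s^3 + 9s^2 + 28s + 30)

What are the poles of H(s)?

The poles are the roots of the denominator s^3 + 9s^2 + 28s + 30 = 0.
Trying s = -3: the polynomial evaluates to 0, so (s + 3) is a factor.
Dividing out leaves s^2 + 6s + 10 = 0.
The quadratic formula then gives s = -3 ± 1j.

s = -3 + j, -3 - j, -3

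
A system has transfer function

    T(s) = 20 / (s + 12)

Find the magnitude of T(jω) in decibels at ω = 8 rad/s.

Substitute s = j8: numerator = 20, denominator = 12 + j8.
|T(j8)| = |20| / |12 + j8| = 20 / 14.422 ≈ 1.387.
In decibels: 20·log₁₀(1.387) ≈ 2.84 dB.

|T(j8)|_dB ≈ 2.84 dB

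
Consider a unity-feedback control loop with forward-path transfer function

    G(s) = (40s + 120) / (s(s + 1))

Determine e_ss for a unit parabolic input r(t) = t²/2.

G(s) has one pole at the origin.
This is a Type 1 system; Ka = lim_{s→0} s^2·G(s) = 0, so the steady-state error for a parabola input is infinite.

e_ss = ∞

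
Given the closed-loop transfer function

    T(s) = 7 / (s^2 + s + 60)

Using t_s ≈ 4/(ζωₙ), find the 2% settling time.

Comparing s^2 + s + 60 to s^2 + 2ζωₙs + ωₙ²: ωₙ = √60 ≈ 7.746 rad/s and ζ = 1/(2·√60) ≈ 0.06455.
ζωₙ = 1/2 = 0.5, so t_s ≈ 4/(ζωₙ) = 4/0.5 = 8 s.

t_s ≈ 8 s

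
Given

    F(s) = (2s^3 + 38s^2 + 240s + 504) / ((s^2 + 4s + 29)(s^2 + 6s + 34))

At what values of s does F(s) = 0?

s = -6, -7, -6

Set the numerator to zero: 2s^3 + 38s^2 + 240s + 504 = 0, i.e. 2·(s^3 + 19s^2 + 120s + 252) = 0.
Factoring: (s + 6)^2(s + 7) = 0.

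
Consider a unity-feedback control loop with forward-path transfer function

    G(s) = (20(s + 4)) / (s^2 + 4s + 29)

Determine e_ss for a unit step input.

e_ss = 0.2661

G(s) has no poles at the origin.
This is a Type 0 system. Kp = lim_{s→0} G(s) = 80/29.
e_ss = 1/(1 + Kp) = 1/(1 + 80/29) = 29/109 ≈ 0.2661.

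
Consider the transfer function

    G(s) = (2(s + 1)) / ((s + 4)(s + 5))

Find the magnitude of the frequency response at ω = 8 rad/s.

|G(j8)| ≈ 0.1911

Substitute s = j8: numerator = 2 + j16, denominator = -44 + j72.
|G(j8)| = |2 + j16| / |-44 + j72| = 16.125 / 84.380 ≈ 0.1911.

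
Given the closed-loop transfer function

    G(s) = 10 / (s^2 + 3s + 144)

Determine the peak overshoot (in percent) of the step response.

Comparing s^2 + 3s + 144 to s^2 + 2ζωₙs + ωₙ²: ωₙ = 12 rad/s and ζ = 3/(2·12) = 0.125.
%OS = 100·exp(−πζ/√(1−ζ²)) = 100·exp(−π·0.125/√(1−0.125²)) ≈ 67.3%.

%OS ≈ 67.3%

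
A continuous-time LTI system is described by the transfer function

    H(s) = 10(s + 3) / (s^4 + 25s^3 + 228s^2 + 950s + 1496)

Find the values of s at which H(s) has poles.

s = -5 ± 3j, -11, -4

The poles are the roots of the denominator s^4 + 25s^3 + 228s^2 + 950s + 1496 = 0.
Trying s = -11: the polynomial evaluates to 0, so (s + 11) is a factor.
Dividing out leaves s^3 + 14s^2 + 74s + 136 = 0.
This factors further as (s^2 + 10s + 34)(s + 4) = 0.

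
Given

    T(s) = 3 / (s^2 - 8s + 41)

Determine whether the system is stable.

The poles can be read from the denominator factors: s = 4 ± 5j.
Since the pole(s) at s = 4 ± 5j lie in the right half-plane, the system is unstable.

unstable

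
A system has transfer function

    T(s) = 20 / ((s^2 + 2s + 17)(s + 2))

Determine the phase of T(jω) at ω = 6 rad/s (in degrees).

∠T(j6) ≈ 140.7°

At s = j6: numerator = 20, denominator = -110 - j90.
∠T = ∠num − ∠den = 0° − (-140.71°) = 140.7°.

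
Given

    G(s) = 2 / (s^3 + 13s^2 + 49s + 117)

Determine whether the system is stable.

stable

The denominator s^3 + 13s^2 + 49s + 117 factors as (s^2 + 4s + 13)(s + 9), giving poles at s = -2 ± 3j, -9.
Since all poles lie strictly in the left half-plane, the system is stable.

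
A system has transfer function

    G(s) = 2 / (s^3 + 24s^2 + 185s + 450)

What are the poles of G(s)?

s = -5, -10, -9

The poles are the roots of the denominator s^3 + 24s^2 + 185s + 450 = 0.
Trying s = -5: the polynomial evaluates to 0, so (s + 5) is a factor.
Dividing out leaves s^2 + 19s + 90 = 0.
Factoring the quadratic: (s + 10)(s + 9) = 0.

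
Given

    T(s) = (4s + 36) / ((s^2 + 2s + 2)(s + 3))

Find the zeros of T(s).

s = -9

Set the numerator to zero: 4s + 36 = 0, i.e. 4·(s + 9) = 0.
So s = -9.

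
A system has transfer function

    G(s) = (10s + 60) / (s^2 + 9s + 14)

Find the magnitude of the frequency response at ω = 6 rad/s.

|G(j6)| ≈ 1.455

Substitute s = j6: numerator = 60 + j60, denominator = -22 + j54.
|G(j6)| = |60 + j60| / |-22 + j54| = 84.853 / 58.310 ≈ 1.455.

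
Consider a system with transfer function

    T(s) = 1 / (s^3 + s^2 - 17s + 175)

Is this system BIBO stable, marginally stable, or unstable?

The denominator s^3 + s^2 - 17s + 175 factors as (s^2 - 6s + 25)(s + 7), giving poles at s = 3 ± 4j, -7.
Since the pole(s) at s = 3 ± 4j lie in the right half-plane, the system is unstable.

unstable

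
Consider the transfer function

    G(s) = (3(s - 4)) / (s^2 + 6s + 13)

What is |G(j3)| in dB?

|G(j3)|_dB ≈ -1.79 dB

Substitute s = j3: numerator = -12 + j9, denominator = 4 + j18.
|G(j3)| = |-12 + j9| / |4 + j18| = 15 / 18.439 ≈ 0.8135.
In decibels: 20·log₁₀(0.8135) ≈ -1.79 dB.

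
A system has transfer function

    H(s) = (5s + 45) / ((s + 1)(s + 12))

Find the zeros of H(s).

Set the numerator to zero: 5s + 45 = 0, i.e. 5·(s + 9) = 0.
So s = -9.

s = -9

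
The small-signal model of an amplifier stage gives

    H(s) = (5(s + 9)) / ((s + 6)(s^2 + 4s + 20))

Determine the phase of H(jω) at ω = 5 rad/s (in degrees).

At s = j5: numerator = 45 + j25, denominator = -130 + j95.
∠H = ∠num − ∠den = 29.055° − (143.84°) = -114.8°.

∠H(j5) ≈ -114.8°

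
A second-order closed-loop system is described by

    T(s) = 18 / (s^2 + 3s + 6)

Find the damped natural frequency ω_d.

ω_d ≈ 1.936 rad/s

Comparing s^2 + 3s + 6 to s^2 + 2ζωₙs + ωₙ²: ωₙ = √6 ≈ 2.449 rad/s and ζ = 3/(2·√6) ≈ 0.6124.
ζωₙ = 3/2 = 1.5, so ω_d = ωₙ√(1−ζ²) = √(ωₙ² − (ζωₙ)²) = √(6 − 1.5²) = √3.75 ≈ 1.936 rad/s.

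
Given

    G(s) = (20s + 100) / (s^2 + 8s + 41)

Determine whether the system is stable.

stable

The denominator s^2 + 8s + 41 factors as (s^2 + 8s + 41), giving poles at s = -4 + 5j, -4 - 5j.
Since all poles lie strictly in the left half-plane, the system is stable.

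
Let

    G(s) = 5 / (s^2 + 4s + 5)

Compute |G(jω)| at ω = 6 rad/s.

|G(j6)| ≈ 0.1275

Substitute s = j6: numerator = 5, denominator = -31 + j24.
|G(j6)| = |5| / |-31 + j24| = 5 / 39.205 ≈ 0.1275.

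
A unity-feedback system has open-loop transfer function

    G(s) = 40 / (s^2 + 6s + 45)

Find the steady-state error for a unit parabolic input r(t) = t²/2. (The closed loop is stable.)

e_ss = ∞

G(s) has no poles at the origin.
This is a Type 0 system; Ka = lim_{s→0} s^2·G(s) = 0, so the steady-state error for a parabola input is infinite.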